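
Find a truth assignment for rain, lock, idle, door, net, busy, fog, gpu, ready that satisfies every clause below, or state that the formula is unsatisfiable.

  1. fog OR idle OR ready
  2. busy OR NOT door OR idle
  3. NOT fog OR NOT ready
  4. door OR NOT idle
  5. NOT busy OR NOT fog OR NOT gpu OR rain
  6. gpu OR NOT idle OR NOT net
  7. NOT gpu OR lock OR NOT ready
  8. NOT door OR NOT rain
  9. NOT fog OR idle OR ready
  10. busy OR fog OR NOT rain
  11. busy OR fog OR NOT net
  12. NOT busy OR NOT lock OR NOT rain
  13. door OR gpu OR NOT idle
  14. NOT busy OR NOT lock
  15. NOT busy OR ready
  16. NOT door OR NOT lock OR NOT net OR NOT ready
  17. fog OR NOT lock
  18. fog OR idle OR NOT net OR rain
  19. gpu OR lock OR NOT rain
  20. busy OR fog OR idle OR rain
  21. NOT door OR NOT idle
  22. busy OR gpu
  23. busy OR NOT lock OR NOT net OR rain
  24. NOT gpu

Unit clause (NOT gpu) forces gpu = False.
In (busy OR gpu) only busy is left, so busy = True.
In (NOT busy OR NOT lock) only NOT lock is left, so lock = False.
In (NOT busy OR ready) only ready is left, so ready = True.
In (gpu OR lock OR NOT rain) only NOT rain is left, so rain = False.
In (NOT fog OR NOT ready) only NOT fog is left, so fog = False.
Try idle = True:
  (door OR NOT idle) forces door = True.
  clause (NOT door OR NOT idle) is falsified — backtrack.
So idle = False.
  then (fog OR idle OR NOT net OR rain) forces net = False.
Set door = False.
All clauses satisfied.

rain = False, lock = False, idle = False, door = False, net = False, busy = True, fog = False, gpu = False, ready = True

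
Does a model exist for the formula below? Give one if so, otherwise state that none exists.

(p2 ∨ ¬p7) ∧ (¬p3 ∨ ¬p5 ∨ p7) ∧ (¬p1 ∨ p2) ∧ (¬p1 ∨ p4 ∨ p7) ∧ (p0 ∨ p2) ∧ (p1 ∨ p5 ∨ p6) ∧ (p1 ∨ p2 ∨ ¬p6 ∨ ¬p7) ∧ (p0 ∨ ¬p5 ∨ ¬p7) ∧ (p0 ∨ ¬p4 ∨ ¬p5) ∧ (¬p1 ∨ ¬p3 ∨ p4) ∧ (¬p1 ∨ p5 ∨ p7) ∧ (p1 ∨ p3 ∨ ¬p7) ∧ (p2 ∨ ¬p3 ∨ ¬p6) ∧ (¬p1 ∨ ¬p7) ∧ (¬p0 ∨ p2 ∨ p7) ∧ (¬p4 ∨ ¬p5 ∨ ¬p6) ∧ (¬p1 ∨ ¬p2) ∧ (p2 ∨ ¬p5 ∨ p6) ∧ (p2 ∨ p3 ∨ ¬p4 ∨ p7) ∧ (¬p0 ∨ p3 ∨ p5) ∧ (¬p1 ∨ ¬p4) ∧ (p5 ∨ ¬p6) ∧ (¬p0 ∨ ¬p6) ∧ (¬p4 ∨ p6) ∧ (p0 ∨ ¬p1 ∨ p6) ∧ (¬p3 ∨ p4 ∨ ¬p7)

Set p0 = True.
  then (¬p0 ∨ ¬p6) forces p6 = False.
  then (¬p4 ∨ p6) forces p4 = False.
Try p1 = True:
  (¬p1 ∨ p2) forces p2 = True.
  clause (¬p1 ∨ ¬p2) is falsified — backtrack.
So p1 = False.
  then (p1 ∨ p5 ∨ p6) forces p5 = True.
  then (p2 ∨ ¬p5 ∨ p6) forces p2 = True.
Set p3 = False.
  then (p1 ∨ p3 ∨ ¬p7) forces p7 = False.
All clauses satisfied.

p0=T; p1=F; p2=T; p3=F; p4=F; p5=T; p6=F; p7=F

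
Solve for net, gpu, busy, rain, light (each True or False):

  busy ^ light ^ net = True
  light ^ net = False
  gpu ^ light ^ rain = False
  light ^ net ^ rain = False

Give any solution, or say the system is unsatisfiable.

net=T, gpu=T, busy=T, rain=F, light=T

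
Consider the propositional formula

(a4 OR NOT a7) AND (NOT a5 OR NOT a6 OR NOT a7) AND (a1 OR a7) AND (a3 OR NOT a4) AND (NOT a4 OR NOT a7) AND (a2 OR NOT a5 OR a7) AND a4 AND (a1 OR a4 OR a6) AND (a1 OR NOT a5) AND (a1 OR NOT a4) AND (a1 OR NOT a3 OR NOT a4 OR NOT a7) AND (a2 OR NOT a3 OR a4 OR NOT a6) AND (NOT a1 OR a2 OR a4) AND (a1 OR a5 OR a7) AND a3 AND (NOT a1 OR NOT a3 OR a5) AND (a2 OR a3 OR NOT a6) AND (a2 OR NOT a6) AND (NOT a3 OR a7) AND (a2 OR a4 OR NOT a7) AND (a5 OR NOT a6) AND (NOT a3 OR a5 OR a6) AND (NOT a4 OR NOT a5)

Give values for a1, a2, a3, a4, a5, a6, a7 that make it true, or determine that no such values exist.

Case a3 = True:
  (a4) forces a4 = True.
  (NOT a4 OR NOT a7) forces a7 = False.
  Clause (NOT a3 OR a7) is falsified — contradiction.
Case a3 = False:
  Clause (a3) is falsified — contradiction.
Both cases fail, so the formula is unsatisfiable.

No satisfying assignment exists.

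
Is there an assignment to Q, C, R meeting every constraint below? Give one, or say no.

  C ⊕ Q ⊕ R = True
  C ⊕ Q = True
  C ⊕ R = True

Q=F, C=T, R=F

C ⊕ Q ⊕ R = T ⊕ F ⊕ F = True ✓
C ⊕ Q = T ⊕ F = True ✓
C ⊕ R = T ⊕ F = True ✓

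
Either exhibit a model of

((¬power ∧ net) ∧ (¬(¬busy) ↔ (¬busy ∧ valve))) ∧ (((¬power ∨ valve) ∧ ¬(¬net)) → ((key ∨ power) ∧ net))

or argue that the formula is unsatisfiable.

busy: False, net: True, valve: False, power: False, key: True

  (¬power ∧ net) ∧ (¬(¬busy) ↔ (¬busy ∧ valve)) = True
    ¬power ∧ net = True
      ¬power = True
    ¬(¬busy) ↔ (¬busy ∧ valve) = True
      ¬(¬busy) = False
        ¬busy = True
      ¬busy ∧ valve = False
        ¬busy = True
  ((¬power ∨ valve) ∧ ¬(¬net)) → ((key ∨ power) ∧ net) = True
    (¬power ∨ valve) ∧ ¬(¬net) = True
      ¬power ∨ valve = True
        ¬power = True
      ¬(¬net) = True
        ¬net = False
    (key ∨ power) ∧ net = True
      key ∨ power = True
Both conjuncts True, so the formula holds.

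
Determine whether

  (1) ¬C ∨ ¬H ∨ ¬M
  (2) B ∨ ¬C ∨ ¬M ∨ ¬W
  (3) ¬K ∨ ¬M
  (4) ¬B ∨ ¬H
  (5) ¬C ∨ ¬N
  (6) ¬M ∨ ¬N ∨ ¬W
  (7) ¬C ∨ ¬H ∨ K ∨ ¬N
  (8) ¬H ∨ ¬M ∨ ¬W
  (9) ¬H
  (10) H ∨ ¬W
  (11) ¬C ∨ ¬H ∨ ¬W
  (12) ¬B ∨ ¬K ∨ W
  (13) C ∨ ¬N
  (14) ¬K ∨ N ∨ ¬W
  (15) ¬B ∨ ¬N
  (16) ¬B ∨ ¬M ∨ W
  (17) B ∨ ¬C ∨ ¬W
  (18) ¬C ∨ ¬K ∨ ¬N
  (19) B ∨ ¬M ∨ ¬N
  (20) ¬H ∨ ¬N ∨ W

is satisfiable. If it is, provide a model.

H = False; K = False; W = False; B = False; M = False; N = False; C = False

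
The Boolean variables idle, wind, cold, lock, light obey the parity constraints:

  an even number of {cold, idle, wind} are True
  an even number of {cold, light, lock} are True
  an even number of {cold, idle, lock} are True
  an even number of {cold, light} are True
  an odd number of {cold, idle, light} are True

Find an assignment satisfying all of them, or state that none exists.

idle: True; wind: False; cold: True; lock: False; light: True

{cold, idle, wind}: 2 true → even ✓
{cold, light, lock}: 2 true → even ✓
{cold, idle, lock}: 2 true → even ✓
{cold, light}: 2 true → even ✓
{cold, idle, light}: 3 true → odd ✓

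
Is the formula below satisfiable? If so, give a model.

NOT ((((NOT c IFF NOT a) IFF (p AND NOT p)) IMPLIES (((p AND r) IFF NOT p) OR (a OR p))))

a = False, r = False, p = False, c = True

  NOT ((((NOT c IFF NOT a) IFF (p AND NOT p)) IMPLIES (((p AND r) IFF NOT p) OR (a OR p)))) = True
    ((NOT c IFF NOT a) IFF (p AND NOT p)) IMPLIES (((p AND r) IFF NOT p) OR (a OR p)) = False
      (NOT c IFF NOT a) IFF (p AND NOT p) = True
        NOT c IFF NOT a = False
          NOT c = False
          NOT a = True
        p AND NOT p = False
          NOT p = True
      ((p AND r) IFF NOT p) OR (a OR p) = False
        (p AND r) IFF NOT p = False
          p AND r = False
          NOT p = True
        a OR p = False
The formula evaluates to True.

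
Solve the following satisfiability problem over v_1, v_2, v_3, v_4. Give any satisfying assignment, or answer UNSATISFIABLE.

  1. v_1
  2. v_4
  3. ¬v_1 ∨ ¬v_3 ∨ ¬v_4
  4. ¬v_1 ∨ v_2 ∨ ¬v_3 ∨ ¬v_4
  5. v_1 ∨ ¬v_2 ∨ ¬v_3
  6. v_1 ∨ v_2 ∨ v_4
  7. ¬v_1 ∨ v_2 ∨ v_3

Unit clause (v_1) forces v_1 = True.
Unit clause (v_4) forces v_4 = True.
In (¬v_1 ∨ ¬v_3 ∨ ¬v_4) only ¬v_3 is left, so v_3 = False.
In (¬v_1 ∨ v_2 ∨ v_3) only v_2 is left, so v_2 = True.
Check each clause:
  (v_1): v_1 holds.
  (v_4): v_4 holds.
  (¬v_1 ∨ ¬v_3 ∨ ¬v_4): ¬v_3 holds.
  (¬v_1 ∨ v_2 ∨ ¬v_3 ∨ ¬v_4): v_2 holds.
  (v_1 ∨ ¬v_2 ∨ ¬v_3): v_1 holds.
  (v_1 ∨ v_2 ∨ v_4): v_1 holds.
  (¬v_1 ∨ v_2 ∨ v_3): v_2 holds.
All clauses satisfied.

v_1=T, v_2=T, v_3=F, v_4=T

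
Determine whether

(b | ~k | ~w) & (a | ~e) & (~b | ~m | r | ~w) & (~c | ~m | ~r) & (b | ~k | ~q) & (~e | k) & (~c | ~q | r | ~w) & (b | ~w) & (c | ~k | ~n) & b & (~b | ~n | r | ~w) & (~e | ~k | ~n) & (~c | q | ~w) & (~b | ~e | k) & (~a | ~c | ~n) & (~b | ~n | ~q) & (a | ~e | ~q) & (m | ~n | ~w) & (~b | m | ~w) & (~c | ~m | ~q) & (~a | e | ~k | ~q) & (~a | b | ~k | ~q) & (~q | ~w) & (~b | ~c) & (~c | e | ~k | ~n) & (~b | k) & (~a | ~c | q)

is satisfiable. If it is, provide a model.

Unit clause (b) forces b = True.
In (~b | ~c) only ~c is left, so c = False.
In (~b | k) only k is left, so k = True.
In (c | ~k | ~n) only ~n is left, so n = False.
Set a = True.
Set m = False.
  then (~b | m | ~w) forces w = False.
Set e = True.
Set q = True.
Set r = False.
All clauses satisfied.

c: False, a: True, m: False, e: True, n: False, k: True, w: False, b: True, q: True, r: False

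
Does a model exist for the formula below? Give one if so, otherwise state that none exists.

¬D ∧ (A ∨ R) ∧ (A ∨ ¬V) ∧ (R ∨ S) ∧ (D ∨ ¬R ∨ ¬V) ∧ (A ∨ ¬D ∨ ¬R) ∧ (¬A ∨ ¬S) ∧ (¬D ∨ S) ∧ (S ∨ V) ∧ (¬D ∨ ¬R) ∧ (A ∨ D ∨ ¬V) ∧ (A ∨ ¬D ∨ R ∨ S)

V = False, S = True, R = True, A = False, D = False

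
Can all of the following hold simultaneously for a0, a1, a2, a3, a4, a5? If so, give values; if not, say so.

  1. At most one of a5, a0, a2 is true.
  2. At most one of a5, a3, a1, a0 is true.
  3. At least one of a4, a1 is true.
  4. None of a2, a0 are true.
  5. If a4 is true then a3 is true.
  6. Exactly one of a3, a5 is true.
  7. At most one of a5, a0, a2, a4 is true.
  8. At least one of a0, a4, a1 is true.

a0=F; a1=F; a2=F; a3=T; a4=T; a5=F

  (1) {a5, a0, a2}: 0 true — at most one ✓
  (2) {a5, a3, a1, a0}: 1 true — at most one ✓
  (3) {a4, a1}: 1 true — at least one ✓
  (4) {a2, a0}: 0 true — none ✓
  (5) a4=T ⇒ a3: T ✓
  (6) {a3, a5}: 1 true — exactly one ✓
  (7) {a5, a0, a2, a4}: 1 true — at most one ✓
  (8) {a0, a4, a1}: 1 true — at least one ✓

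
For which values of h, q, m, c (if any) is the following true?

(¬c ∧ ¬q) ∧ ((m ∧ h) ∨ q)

h: True, q: False, m: True, c: False

  ¬c ∧ ¬q = True
    ¬c = True
    ¬q = True
  (m ∧ h) ∨ q = True
    m ∧ h = True
Both conjuncts True, so the formula holds.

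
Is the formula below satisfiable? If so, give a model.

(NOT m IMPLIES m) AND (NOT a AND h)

m=T, h=T, a=F

  NOT m IMPLIES m = True
    NOT m = False
  NOT a AND h = True
    NOT a = True
Both conjuncts True, so the formula holds.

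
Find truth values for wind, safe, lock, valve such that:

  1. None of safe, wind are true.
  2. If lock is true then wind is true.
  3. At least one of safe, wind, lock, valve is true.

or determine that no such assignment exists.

wind = False; safe = False; lock = False; valve = True

  (1) {safe, wind}: 0 true — none ✓
  (2) lock=F ⇒ wind: vacuous ✓
  (3) {safe, wind, lock, valve}: 1 true — at least one ✓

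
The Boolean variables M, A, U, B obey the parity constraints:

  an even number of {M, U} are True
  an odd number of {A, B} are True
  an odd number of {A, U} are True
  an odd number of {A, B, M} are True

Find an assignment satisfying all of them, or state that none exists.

M=F, A=T, U=F, B=F

{M, U}: 0 true → even ✓
{A, B}: 1 true → odd ✓
{A, U}: 1 true → odd ✓
{A, B, M}: 1 true → odd ✓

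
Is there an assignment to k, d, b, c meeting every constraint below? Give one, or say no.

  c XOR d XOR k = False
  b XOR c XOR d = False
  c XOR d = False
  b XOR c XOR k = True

k = False, d = True, b = False, c = True

c XOR d XOR k = T XOR T XOR F = False ✓
b XOR c XOR d = F XOR T XOR T = False ✓
c XOR d = T XOR T = False ✓
b XOR c XOR k = F XOR T XOR F = True ✓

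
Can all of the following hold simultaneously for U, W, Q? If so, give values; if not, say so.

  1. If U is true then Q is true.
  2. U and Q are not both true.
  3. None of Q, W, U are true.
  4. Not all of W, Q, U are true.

U: False, W: False, Q: False

  (1) U=F ⇒ Q: vacuous ✓
  (2) U=F, Q=F — not both ✓
  (3) {Q, W, U}: 0 true — none ✓
  (4) {W, Q, U}: 0/3 true — not all ✓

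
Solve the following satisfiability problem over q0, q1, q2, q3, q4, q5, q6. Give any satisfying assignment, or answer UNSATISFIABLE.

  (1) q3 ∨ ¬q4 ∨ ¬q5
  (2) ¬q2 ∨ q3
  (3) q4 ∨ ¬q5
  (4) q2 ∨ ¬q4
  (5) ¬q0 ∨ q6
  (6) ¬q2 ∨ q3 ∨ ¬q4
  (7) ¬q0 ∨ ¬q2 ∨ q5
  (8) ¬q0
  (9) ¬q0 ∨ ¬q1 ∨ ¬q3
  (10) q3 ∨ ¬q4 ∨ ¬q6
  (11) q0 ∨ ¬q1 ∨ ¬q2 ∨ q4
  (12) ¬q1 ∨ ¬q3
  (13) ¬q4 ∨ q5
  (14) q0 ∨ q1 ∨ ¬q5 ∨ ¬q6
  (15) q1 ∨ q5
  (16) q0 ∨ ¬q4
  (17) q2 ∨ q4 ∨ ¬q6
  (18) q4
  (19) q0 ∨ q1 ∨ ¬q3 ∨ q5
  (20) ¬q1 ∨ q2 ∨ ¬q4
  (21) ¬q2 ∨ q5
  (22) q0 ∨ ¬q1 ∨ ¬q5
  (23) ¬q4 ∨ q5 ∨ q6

Case q0 = True:
  Clause (¬q0) is falsified — contradiction.
Case q0 = False:
  (q0 ∨ ¬q4) forces q4 = False.
  Clause (q4) is falsified — contradiction.
Both cases fail, so the formula is unsatisfiable.

UNSATISFIABLE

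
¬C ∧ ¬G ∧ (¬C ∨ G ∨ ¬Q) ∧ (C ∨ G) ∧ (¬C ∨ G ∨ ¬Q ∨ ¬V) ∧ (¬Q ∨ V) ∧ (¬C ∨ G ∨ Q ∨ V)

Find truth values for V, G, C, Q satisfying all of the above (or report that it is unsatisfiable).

Case G = True:
  Clause (¬G) is falsified — contradiction.
Case G = False:
  (¬C) forces C = False.
  Clause (C ∨ G) is falsified — contradiction.
Both cases fail, so the formula is unsatisfiable.

The formula is unsatisfiable.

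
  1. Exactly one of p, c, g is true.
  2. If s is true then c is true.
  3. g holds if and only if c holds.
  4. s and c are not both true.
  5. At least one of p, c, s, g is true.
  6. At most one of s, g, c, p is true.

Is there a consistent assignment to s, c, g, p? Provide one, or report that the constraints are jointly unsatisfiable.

s=F; c=F; g=F; p=T

  (1) {p, c, g}: 1 true — exactly one ✓
  (2) s=F ⇒ c: vacuous ✓
  (3) g=F, c=F — same ✓
  (4) s=F, c=F — not both ✓
  (5) {p, c, s, g}: 1 true — at least one ✓
  (6) {s, g, c, p}: 1 true — at most one ✓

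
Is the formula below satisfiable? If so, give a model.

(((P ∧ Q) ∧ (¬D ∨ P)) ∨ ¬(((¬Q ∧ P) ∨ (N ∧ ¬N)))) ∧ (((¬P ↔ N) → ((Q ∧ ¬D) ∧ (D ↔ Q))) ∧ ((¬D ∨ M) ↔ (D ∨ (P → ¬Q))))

M = True, P = False, Q = False, D = False, N = False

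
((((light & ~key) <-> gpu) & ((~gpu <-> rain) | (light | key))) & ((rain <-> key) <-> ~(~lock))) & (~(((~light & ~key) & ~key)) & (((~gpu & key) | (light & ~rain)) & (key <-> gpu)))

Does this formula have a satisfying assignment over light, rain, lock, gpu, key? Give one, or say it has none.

No satisfying assignment exists.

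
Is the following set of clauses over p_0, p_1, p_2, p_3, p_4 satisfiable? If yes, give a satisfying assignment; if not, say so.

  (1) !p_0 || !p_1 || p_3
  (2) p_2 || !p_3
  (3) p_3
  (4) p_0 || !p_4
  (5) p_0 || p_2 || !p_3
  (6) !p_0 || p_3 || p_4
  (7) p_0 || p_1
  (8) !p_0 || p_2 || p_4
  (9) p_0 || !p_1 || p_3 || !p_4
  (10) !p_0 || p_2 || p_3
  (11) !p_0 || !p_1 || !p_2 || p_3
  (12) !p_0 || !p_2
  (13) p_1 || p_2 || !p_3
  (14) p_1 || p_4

p_0 = False; p_1 = True; p_2 = True; p_3 = True; p_4 = False

Unit clause (p_3) forces p_3 = True.
In (p_2 || !p_3) only p_2 is left, so p_2 = True.
In (!p_0 || !p_2) only !p_0 is left, so p_0 = False.
In (p_0 || !p_4) only !p_4 is left, so p_4 = False.
In (p_0 || p_1) only p_1 is left, so p_1 = True.
All clauses satisfied.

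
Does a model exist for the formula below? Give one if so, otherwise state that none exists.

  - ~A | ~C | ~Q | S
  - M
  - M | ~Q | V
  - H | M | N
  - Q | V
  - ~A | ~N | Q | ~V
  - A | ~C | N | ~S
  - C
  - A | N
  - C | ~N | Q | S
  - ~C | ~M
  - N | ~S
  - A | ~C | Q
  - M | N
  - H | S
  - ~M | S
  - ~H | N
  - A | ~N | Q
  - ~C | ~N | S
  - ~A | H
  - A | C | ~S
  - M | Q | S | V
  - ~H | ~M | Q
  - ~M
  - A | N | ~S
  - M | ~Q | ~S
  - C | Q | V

Case M = True:
  Clause (~M) is falsified — contradiction.
Case M = False:
  Clause (M) is falsified — contradiction.
Both cases fail, so the formula is unsatisfiable.

Unsatisfiable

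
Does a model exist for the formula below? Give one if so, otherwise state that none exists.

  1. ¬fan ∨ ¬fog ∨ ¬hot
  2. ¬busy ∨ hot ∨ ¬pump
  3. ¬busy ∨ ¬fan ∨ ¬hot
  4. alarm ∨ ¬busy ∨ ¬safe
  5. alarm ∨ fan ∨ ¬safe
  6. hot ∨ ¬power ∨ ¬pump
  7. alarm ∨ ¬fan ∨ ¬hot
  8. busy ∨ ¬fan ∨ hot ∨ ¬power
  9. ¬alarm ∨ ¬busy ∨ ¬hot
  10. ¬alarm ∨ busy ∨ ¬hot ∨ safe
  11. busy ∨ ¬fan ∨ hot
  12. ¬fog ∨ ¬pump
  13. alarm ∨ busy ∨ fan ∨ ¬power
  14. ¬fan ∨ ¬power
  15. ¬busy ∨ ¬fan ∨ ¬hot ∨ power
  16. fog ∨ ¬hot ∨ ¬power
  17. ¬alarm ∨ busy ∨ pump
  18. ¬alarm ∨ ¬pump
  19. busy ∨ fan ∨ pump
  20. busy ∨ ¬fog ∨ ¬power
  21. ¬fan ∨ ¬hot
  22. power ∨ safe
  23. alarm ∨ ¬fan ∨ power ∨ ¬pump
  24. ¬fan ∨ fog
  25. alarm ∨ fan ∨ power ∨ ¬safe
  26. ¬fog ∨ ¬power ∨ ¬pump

hot = False, power = True, safe = False, fan = False, fog = False, alarm = False, busy = True, pump = False

Set hot = False.
Set power = True.
  then (hot ∨ ¬power ∨ ¬pump) forces pump = False.
  then (¬fan ∨ ¬power) forces fan = False.
  then (busy ∨ fan ∨ pump) forces busy = True.
Set safe = False.
Set fog = False.
Set alarm = False.
All clauses satisfied.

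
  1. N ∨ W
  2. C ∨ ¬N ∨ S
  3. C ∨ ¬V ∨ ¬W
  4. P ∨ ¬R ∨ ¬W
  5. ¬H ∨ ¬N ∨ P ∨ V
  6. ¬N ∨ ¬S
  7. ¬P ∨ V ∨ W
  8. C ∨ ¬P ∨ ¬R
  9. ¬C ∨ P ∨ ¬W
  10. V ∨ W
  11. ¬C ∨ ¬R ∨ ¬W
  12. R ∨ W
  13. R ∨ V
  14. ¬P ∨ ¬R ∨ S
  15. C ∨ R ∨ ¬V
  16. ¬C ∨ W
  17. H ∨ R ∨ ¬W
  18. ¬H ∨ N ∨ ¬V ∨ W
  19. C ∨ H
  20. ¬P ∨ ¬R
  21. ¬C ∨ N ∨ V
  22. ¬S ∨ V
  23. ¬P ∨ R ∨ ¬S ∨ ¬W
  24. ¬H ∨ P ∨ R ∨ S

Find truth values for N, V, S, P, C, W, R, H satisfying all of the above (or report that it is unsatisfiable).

Set N = False.
  then (N ∨ W) forces W = True.
Try V = False:
  (R ∨ V) forces R = True.
  (P ∨ ¬R ∨ ¬W) forces P = True.
  clause (¬P ∨ ¬R) is falsified — backtrack.
So V = True.
  then (C ∨ ¬V ∨ ¬W) forces C = True.
  then (¬C ∨ P ∨ ¬W) forces P = True.
  then (¬C ∨ ¬R ∨ ¬W) forces R = False.
  then (H ∨ R ∨ ¬W) forces H = True.
  then (¬P ∨ R ∨ ¬S ∨ ¬W) forces S = False.
All clauses satisfied.

N=F, V=T, S=F, P=T, C=T, W=T, R=F, H=T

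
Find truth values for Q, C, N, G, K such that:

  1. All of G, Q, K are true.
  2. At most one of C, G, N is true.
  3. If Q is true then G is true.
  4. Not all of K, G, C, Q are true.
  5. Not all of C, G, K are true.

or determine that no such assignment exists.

Q: True; C: False; N: False; G: True; K: True

  (1) {G, Q, K}: all 3 true ✓
  (2) {C, G, N}: 1 true — at most one ✓
  (3) Q=T ⇒ G: T ✓
  (4) {K, G, C, Q}: 3/4 true — not all ✓
  (5) {C, G, K}: 2/3 true — not all ✓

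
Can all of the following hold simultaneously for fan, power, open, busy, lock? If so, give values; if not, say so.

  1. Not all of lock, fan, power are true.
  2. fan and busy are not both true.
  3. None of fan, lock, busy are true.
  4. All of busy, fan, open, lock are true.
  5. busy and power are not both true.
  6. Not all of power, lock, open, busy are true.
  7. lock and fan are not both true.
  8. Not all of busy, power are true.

Case fan = True:
  Constraint (3) is violated (fan=T) — contradiction.
Case fan = False:
  Constraint (4) is violated (fan=F) — contradiction.
Both cases fail — unsatisfiable.

Unsatisfiable — no assignment works.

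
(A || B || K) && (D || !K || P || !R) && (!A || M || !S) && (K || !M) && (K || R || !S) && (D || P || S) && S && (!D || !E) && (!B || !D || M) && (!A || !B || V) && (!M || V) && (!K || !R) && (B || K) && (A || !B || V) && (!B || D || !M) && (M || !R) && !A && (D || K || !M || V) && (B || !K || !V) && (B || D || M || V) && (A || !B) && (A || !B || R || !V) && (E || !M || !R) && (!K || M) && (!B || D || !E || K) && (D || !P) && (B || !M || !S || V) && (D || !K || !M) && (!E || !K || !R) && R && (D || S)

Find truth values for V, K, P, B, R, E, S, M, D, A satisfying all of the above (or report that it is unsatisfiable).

The formula is unsatisfiable.

Case R = True:
  (S) forces S = True.
  (!K || !R) forces K = False.
  (K || !M) forces M = False.
  Clause (M || !R) is falsified — contradiction.
Case R = False:
  Clause (R) is falsified — contradiction.
Both cases fail, so the formula is unsatisfiable.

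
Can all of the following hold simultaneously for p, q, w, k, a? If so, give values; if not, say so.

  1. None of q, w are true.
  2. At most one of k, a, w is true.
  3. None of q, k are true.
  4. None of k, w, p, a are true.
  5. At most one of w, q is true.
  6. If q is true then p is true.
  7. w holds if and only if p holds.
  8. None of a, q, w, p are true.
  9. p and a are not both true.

p: False, q: False, w: False, k: False, a: False

  (1) {q, w}: 0 true — none ✓
  (2) {k, a, w}: 0 true — at most one ✓
  (3) {q, k}: 0 true — none ✓
  (4) {k, w, p, a}: 0 true — none ✓
  (5) {w, q}: 0 true — at most one ✓
  (6) q=F ⇒ p: vacuous ✓
  (7) w=F, p=F — same ✓
  (8) {a, q, w, p}: 0 true — none ✓
  (9) p=F, a=F — not both ✓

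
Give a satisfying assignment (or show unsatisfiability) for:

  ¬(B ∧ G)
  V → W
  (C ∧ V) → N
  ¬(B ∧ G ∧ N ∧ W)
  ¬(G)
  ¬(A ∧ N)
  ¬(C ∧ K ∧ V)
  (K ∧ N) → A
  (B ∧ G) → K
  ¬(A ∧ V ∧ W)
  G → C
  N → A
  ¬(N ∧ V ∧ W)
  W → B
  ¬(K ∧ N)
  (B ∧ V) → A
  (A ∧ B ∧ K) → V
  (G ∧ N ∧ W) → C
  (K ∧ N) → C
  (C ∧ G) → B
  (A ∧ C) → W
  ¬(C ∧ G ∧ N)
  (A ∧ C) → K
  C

Unit clause (C) forces C = True.
Unit clause (¬G) forces G = False.
Set A = False.
  then (A ∨ ¬N) forces N = False.
  then (¬C ∨ N ∨ ¬V) forces V = False.
Set B = False.
  then (B ∨ ¬W) forces W = False.
Set K = False.
All clauses satisfied.

A: False, B: False, N: False, W: False, C: True, K: False, G: False, V: False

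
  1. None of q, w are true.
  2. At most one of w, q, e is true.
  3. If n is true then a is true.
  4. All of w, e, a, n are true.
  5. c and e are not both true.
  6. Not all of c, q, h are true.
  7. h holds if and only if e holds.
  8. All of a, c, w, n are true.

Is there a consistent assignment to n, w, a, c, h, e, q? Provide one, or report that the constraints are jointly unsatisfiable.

Case w = True:
  Constraint (1) is violated (w=T) — contradiction.
Case w = False:
  Constraint (4) is violated (w=F) — contradiction.
Both cases fail — unsatisfiable.

Unsatisfiable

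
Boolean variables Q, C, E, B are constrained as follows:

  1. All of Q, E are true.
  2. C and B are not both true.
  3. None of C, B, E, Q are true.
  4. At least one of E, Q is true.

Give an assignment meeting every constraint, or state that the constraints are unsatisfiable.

Unsatisfiable — no assignment works.

Case Q = True:
  Constraint (3) is violated (Q=T) — contradiction.
Case Q = False:
  Constraint (1) is violated (Q=F) — contradiction.
Both cases fail — unsatisfiable.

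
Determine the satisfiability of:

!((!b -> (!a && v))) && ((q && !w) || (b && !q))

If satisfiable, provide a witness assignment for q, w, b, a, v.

q=T; w=F; b=F; a=T; v=T

  !((!b -> (!a && v))) = True
    !b -> (!a && v) = False
      !b = True
      !a && v = False
        !a = False
  (q && !w) || (b && !q) = True
    q && !w = True
      !w = True
    b && !q = False
      !q = False
Both conjuncts True, so the formula holds.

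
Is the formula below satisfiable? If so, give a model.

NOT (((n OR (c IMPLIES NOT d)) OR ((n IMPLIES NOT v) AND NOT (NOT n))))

n = False, v = True, c = True, d = True

  NOT (((n OR (c IMPLIES NOT d)) OR ((n IMPLIES NOT v) AND NOT (NOT n)))) = True
    (n OR (c IMPLIES NOT d)) OR ((n IMPLIES NOT v) AND NOT (NOT n)) = False
      n OR (c IMPLIES NOT d) = False
        c IMPLIES NOT d = False
          NOT d = False
      (n IMPLIES NOT v) AND NOT (NOT n) = False
        n IMPLIES NOT v = True
          NOT v = False
        NOT (NOT n) = False
          NOT n = True
The formula evaluates to True.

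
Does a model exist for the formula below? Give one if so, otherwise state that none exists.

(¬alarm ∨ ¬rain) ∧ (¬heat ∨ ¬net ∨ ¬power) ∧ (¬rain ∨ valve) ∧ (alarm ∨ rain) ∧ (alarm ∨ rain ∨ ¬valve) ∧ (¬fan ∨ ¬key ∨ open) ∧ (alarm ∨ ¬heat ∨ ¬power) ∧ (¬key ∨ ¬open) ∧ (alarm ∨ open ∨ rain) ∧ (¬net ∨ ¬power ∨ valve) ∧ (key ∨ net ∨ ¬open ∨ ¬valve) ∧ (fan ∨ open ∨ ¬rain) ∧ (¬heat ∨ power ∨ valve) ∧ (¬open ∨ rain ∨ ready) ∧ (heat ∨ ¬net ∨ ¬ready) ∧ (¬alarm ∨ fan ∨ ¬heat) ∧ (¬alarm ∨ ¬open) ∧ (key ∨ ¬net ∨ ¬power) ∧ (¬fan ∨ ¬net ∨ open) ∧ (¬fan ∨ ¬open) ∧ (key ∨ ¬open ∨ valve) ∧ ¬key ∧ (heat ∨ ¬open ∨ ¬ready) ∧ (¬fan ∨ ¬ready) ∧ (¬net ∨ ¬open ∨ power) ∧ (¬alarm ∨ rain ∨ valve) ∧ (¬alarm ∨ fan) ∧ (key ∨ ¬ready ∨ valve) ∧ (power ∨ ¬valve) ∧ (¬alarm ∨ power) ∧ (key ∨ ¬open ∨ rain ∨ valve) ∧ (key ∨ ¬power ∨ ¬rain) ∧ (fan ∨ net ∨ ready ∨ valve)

power = True; fan = True; open = False; key = False; alarm = True; heat = False; net = False; rain = False; ready = False; valve = True

Unit clause (¬key) forces key = False.
Try power = False:
  (power ∨ ¬valve) forces valve = False.
  (¬rain ∨ valve) forces rain = False.
  (alarm ∨ rain) forces alarm = True.
  clause (¬alarm ∨ rain ∨ valve) is falsified — backtrack.
So power = True.
  then (key ∨ ¬net ∨ ¬power) forces net = False.
  then (key ∨ ¬power ∨ ¬rain) forces rain = False.
  then (alarm ∨ rain) forces alarm = True.
  then (¬alarm ∨ ¬open) forces open = False.
  then (¬alarm ∨ rain ∨ valve) forces valve = True.
  then (¬alarm ∨ fan) forces fan = True.
  then (¬fan ∨ ¬ready) forces ready = False.
Set heat = False.
All clauses satisfied.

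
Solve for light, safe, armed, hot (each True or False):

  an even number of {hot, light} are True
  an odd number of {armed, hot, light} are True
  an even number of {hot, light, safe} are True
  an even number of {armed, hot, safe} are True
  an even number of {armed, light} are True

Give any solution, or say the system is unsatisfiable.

light = True, safe = False, armed = True, hot = True

{hot, light}: 2 true → even ✓
{armed, hot, light}: 3 true → odd ✓
{hot, light, safe}: 2 true → even ✓
{armed, hot, safe}: 2 true → even ✓
{armed, light}: 2 true → even ✓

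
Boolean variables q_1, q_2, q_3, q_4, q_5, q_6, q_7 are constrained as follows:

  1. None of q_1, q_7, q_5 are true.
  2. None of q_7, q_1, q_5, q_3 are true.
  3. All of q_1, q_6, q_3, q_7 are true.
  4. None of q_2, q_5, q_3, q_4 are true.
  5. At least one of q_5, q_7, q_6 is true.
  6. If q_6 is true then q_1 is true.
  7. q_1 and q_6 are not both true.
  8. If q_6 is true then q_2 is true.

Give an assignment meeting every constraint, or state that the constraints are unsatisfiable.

Case q_1 = True:
  Constraint (1) is violated (q_1=T) — contradiction.
Case q_1 = False:
  Constraint (3) is violated (q_1=F) — contradiction.
Both cases fail — unsatisfiable.

Unsatisfiable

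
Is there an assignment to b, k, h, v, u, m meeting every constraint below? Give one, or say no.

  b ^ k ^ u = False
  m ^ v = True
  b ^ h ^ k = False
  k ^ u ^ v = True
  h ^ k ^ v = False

The formula is unsatisfiable.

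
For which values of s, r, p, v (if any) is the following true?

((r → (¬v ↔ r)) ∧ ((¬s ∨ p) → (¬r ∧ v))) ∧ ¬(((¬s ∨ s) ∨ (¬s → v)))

The conjunct ¬(((¬s ∨ s) ∨ (¬s → v))) is unsatisfiable on its own:
  s=F, v=F: evaluates to False.
  s=F, v=T: evaluates to False.
  s=T, v=F: evaluates to False.
  s=T, v=T: evaluates to False.
So the whole conjunction is unsatisfiable.

Unsatisfiable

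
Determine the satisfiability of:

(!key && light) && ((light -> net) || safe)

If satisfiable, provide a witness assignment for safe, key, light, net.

safe = False, key = False, light = True, net = True

  !key && light = True
    !key = True
  (light -> net) || safe = True
    light -> net = True
Both conjuncts True, so the formula holds.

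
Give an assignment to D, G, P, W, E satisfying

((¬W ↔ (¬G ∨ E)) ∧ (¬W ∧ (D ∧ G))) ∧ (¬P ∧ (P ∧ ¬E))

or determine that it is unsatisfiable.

Case P = True: the conjunct ¬P is False.
Case P = False: the conjunct P is False.
Both cases fail — unsatisfiable.

No satisfying assignment exists.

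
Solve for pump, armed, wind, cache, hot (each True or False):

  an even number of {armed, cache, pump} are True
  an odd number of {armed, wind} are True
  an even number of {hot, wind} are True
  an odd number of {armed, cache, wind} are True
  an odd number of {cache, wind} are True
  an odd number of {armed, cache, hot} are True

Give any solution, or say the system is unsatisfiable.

pump: False, armed: False, wind: True, cache: False, hot: True

{armed, cache, pump}: 0 true → even ✓
{armed, wind}: 1 true → odd ✓
{hot, wind}: 2 true → even ✓
{armed, cache, wind}: 1 true → odd ✓
{cache, wind}: 1 true → odd ✓
{armed, cache, hot}: 1 true → odd ✓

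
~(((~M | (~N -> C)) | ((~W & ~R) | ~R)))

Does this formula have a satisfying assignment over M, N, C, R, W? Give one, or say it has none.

M=T, N=F, C=F, R=T, W=T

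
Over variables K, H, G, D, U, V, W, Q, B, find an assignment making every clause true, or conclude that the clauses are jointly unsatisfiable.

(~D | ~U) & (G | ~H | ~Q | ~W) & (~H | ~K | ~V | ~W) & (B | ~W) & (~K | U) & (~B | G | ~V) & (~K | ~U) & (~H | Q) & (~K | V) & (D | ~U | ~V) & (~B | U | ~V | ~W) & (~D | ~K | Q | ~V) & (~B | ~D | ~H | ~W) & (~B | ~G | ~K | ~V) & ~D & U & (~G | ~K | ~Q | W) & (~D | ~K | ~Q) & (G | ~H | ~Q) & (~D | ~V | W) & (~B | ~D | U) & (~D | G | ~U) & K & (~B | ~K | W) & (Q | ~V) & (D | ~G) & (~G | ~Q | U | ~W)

Unsatisfiable — no assignment works.

Case K = True:
  (~K | U) forces U = True.
  Clause (~K | ~U) is falsified — contradiction.
Case K = False:
  Clause (K) is falsified — contradiction.
Both cases fail, so the formula is unsatisfiable.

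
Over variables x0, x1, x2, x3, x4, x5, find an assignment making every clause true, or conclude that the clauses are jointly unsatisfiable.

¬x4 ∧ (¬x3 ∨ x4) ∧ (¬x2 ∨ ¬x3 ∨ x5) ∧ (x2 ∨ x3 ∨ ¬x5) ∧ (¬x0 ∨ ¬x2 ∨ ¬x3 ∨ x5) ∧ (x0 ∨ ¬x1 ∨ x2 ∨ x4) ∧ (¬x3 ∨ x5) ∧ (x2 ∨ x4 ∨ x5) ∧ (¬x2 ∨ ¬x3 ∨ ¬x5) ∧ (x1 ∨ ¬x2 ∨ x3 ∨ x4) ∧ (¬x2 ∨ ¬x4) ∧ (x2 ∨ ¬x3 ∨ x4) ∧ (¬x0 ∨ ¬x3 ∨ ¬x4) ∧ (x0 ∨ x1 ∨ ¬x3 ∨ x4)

Unit clause (¬x4) forces x4 = False.
In (¬x3 ∨ x4) only ¬x3 is left, so x3 = False.
Set x0 = True.
Set x1 = True.
Try x2 = False:
  (x2 ∨ x3 ∨ ¬x5) forces x5 = False.
  clause (x2 ∨ x4 ∨ x5) is falsified — backtrack.
So x2 = True.
Set x5 = False.
All clauses satisfied.

x0: True, x1: True, x2: True, x3: False, x4: False, x5: False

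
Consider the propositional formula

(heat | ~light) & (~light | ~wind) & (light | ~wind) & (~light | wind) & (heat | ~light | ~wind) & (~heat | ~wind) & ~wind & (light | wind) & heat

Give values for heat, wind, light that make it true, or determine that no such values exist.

UNSATISFIABLE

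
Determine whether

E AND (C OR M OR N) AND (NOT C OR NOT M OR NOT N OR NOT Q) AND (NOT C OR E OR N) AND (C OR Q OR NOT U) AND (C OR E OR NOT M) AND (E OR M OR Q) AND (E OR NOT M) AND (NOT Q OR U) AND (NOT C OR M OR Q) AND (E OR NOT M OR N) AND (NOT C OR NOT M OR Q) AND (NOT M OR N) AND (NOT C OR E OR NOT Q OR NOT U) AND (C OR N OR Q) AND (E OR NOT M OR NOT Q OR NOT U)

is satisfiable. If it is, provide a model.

Q=T, E=T, M=F, U=T, C=F, N=T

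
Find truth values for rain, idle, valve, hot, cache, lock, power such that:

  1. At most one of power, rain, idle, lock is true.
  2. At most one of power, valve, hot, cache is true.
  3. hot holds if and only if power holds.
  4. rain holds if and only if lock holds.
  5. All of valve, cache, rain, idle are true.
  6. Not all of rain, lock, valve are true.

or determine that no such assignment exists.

Case rain = True:
  (1) with rain=T forces power = False.
  (1) with rain=T forces idle = False.
  Constraint (5) is violated (idle=F) — contradiction.
Case rain = False:
  Constraint (5) is violated (rain=F) — contradiction.
Both cases fail — unsatisfiable.

Unsatisfiable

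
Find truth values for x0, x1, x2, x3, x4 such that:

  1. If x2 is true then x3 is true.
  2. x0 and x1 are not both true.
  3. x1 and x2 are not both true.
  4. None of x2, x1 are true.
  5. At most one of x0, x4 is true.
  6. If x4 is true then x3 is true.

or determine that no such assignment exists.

x0: False, x1: False, x2: False, x3: False, x4: False

  (1) x2=F ⇒ x3: vacuous ✓
  (2) x0=F, x1=F — not both ✓
  (3) x1=F, x2=F — not both ✓
  (4) {x2, x1}: 0 true — none ✓
  (5) {x0, x4}: 0 true — at most one ✓
  (6) x4=F ⇒ x3: vacuous ✓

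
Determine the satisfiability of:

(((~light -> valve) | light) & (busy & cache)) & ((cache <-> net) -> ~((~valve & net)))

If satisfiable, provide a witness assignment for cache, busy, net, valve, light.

cache=T, busy=T, net=F, valve=T, light=F

  ((~light -> valve) | light) & (busy & cache) = True
    (~light -> valve) | light = True
      ~light -> valve = True
        ~light = True
    busy & cache = True
  (cache <-> net) -> ~((~valve & net)) = True
    cache <-> net = False
    ~((~valve & net)) = True
      ~valve & net = False
        ~valve = False
Both conjuncts True, so the formula holds.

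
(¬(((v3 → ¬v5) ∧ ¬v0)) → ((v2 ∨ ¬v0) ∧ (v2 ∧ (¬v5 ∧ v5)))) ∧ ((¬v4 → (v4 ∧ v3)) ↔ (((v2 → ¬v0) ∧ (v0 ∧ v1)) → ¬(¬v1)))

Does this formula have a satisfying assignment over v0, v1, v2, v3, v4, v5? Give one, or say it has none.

v0: False, v1: True, v2: True, v3: False, v4: True, v5: False

  ¬(((v3 → ¬v5) ∧ ¬v0)) → ((v2 ∨ ¬v0) ∧ (v2 ∧ (¬v5 ∧ v5))) = True
    ¬(((v3 → ¬v5) ∧ ¬v0)) = False
      (v3 → ¬v5) ∧ ¬v0 = True
        v3 → ¬v5 = True
          ¬v5 = True
        ¬v0 = True
    (v2 ∨ ¬v0) ∧ (v2 ∧ (¬v5 ∧ v5)) = False
      v2 ∨ ¬v0 = True
        ¬v0 = True
      v2 ∧ (¬v5 ∧ v5) = False
        ¬v5 ∧ v5 = False
          ¬v5 = True
  (¬v4 → (v4 ∧ v3)) ↔ (((v2 → ¬v0) ∧ (v0 ∧ v1)) → ¬(¬v1)) = True
    ¬v4 → (v4 ∧ v3) = True
      ¬v4 = False
      v4 ∧ v3 = False
    ((v2 → ¬v0) ∧ (v0 ∧ v1)) → ¬(¬v1) = True
      (v2 → ¬v0) ∧ (v0 ∧ v1) = False
        v2 → ¬v0 = True
          ¬v0 = True
        v0 ∧ v1 = False
      ¬(¬v1) = True
        ¬v1 = False
Both conjuncts True, so the formula holds.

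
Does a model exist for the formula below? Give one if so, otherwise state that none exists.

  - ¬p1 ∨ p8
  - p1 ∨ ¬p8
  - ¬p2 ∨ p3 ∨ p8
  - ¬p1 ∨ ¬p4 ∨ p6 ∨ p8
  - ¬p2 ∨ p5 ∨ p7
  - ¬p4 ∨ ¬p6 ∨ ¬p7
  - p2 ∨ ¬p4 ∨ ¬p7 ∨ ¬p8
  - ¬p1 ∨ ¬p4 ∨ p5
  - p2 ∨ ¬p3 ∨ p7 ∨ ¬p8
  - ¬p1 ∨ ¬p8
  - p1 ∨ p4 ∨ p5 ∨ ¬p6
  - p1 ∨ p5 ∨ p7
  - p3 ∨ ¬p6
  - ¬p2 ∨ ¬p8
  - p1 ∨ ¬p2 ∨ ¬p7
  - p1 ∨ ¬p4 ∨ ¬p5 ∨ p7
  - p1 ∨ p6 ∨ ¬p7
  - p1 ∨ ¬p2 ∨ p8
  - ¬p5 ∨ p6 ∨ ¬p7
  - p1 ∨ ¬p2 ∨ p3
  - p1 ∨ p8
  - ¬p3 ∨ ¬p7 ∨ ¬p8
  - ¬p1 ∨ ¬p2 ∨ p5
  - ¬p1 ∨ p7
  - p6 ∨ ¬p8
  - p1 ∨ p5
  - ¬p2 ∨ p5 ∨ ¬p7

Case p1 = True:
  (¬p1 ∨ p8) forces p8 = True.
  Clause (¬p1 ∨ ¬p8) is falsified — contradiction.
Case p1 = False:
  (p1 ∨ ¬p8) forces p8 = False.
  Clause (p1 ∨ p8) is falsified — contradiction.
Both cases fail, so the formula is unsatisfiable.

Unsatisfiable — no assignment works.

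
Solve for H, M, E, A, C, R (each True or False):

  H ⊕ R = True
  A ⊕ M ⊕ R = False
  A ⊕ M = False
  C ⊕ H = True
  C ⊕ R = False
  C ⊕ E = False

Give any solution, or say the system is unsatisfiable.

H=T, M=F, E=F, A=F, C=F, R=F

H ⊕ R = T ⊕ F = True ✓
A ⊕ M ⊕ R = F ⊕ F ⊕ F = False ✓
A ⊕ M = F ⊕ F = False ✓
C ⊕ H = F ⊕ T = True ✓
C ⊕ R = F ⊕ F = False ✓
C ⊕ E = F ⊕ F = False ✓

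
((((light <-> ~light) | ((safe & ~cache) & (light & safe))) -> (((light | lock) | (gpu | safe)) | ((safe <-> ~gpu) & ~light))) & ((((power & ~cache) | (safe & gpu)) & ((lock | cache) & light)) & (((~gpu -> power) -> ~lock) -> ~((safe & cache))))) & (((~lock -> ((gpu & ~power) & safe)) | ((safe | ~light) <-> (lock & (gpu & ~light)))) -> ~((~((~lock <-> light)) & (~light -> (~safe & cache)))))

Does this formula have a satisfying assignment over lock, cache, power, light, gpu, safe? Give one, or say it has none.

Case light = True: the formula simplifies to ((((power & ~cache) | (safe & gpu)) & (lock | cache)) & (((~gpu -> power) -> ~lock) -> ~((safe & cache)))) & (((~lock -> ((gpu & ~power) & safe)) | ~safe) -> ~(~(~lock))).
  lock = True: the conjunct ((~lock -> ((gpu & ~power) & safe)) | ~safe) -> ~(~(~lock)) becomes (True | ~safe) -> ~True = False.
  lock = False: simplifies to (((power & ~cache) | (safe & gpu)) & cache) & ~((safe & cache)).
    cache = True: simplifies to (safe & gpu) & ~safe.
      safe = True: the conjunct ~safe is False.
      safe = False: the conjunct safe is False.
    cache = False: the conjunct cache is False.
Case light = False: the conjunct light is False.
Both cases fail — unsatisfiable.

Unsatisfiable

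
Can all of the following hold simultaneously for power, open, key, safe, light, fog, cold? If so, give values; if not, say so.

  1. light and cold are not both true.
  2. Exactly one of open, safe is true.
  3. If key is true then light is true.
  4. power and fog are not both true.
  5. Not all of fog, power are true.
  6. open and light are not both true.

power: False, open: False, key: False, safe: True, light: False, fog: True, cold: True

  (1) light=F, cold=T — not both ✓
  (2) {open, safe}: 1 true — exactly one ✓
  (3) key=F ⇒ light: vacuous ✓
  (4) power=F, fog=T — not both ✓
  (5) {fog, power}: 1/2 true — not all ✓
  (6) open=F, light=F — not both ✓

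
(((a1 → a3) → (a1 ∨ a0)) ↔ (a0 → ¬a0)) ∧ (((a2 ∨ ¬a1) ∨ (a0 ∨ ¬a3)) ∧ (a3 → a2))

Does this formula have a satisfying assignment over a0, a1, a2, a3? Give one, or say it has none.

a0 = False, a1 = True, a2 = True, a3 = True

  ((a1 → a3) → (a1 ∨ a0)) ↔ (a0 → ¬a0) = True
    (a1 → a3) → (a1 ∨ a0) = True
      a1 → a3 = True
      a1 ∨ a0 = True
    a0 → ¬a0 = True
      ¬a0 = True
  ((a2 ∨ ¬a1) ∨ (a0 ∨ ¬a3)) ∧ (a3 → a2) = True
    (a2 ∨ ¬a1) ∨ (a0 ∨ ¬a3) = True
      a2 ∨ ¬a1 = True
        ¬a1 = False
      a0 ∨ ¬a3 = False
        ¬a3 = False
    a3 → a2 = True
Both conjuncts True, so the formula holds.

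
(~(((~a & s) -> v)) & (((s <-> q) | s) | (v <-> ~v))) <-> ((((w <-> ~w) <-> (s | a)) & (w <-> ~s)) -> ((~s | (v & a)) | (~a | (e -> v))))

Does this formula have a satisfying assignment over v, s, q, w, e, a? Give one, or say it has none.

v: False, s: True, q: True, w: False, e: False, a: False

  (~(((~a & s) -> v)) & (((s <-> q) | s) | (v <-> ~v))) <-> ((((w <-> ~w) <-> (s | a)) & (w <-> ~s)) -> ((~s | (v & a)) | (~a | (e -> v)))) = True
    ~(((~a & s) -> v)) & (((s <-> q) | s) | (v <-> ~v)) = True
      ~(((~a & s) -> v)) = True
        (~a & s) -> v = False
          ~a & s = True
            ~a = True
      ((s <-> q) | s) | (v <-> ~v) = True
        (s <-> q) | s = True
          s <-> q = True
        v <-> ~v = False
          ~v = True
    (((w <-> ~w) <-> (s | a)) & (w <-> ~s)) -> ((~s | (v & a)) | (~a | (e -> v))) = True
      ((w <-> ~w) <-> (s | a)) & (w <-> ~s) = False
        (w <-> ~w) <-> (s | a) = False
          w <-> ~w = False
            ~w = True
          s | a = True
        w <-> ~s = True
          ~s = False
      (~s | (v & a)) | (~a | (e -> v)) = True
        ~s | (v & a) = False
          ~s = False
          v & a = False
        ~a | (e -> v) = True
          ~a = True
          e -> v = True
The formula evaluates to True.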